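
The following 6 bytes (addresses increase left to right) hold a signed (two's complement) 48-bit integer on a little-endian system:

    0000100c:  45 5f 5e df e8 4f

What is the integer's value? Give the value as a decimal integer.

Little-endian stores the least-significant byte at the lowest address.
Reassemble most-significant byte first: 4F E8 DF 5E 5F 45 → 0x4FE8DF5E5F45.
0x4FE8DF5E5F45 = 87861598510917.

87861598510917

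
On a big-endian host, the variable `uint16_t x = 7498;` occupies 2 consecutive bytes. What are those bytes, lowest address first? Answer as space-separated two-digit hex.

1D 4A

7498 in hexadecimal, padded to 16 bits, is 0x1D4A.
Split into bytes (most-significant first): 1D 4A.
Big-endian stores the most-significant byte at the lowest address.
So the memory order matches the most-significant-first order: 1D 4A.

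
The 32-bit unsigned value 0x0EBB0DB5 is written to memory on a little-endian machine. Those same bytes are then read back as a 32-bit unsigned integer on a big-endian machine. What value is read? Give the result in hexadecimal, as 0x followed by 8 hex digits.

Stored little-endian, the bytes at ascending addresses are B5 0D BB 0E.
Read back as big-endian, the last byte is least significant, giving 0xB50DBB0E.

0xB50DBB0E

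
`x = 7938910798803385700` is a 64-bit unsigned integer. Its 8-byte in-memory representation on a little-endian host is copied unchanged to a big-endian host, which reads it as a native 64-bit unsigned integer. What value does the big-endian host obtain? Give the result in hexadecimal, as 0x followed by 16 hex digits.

7938910798803385700 in 64-bit hexadecimal is 0x6E2CAD4F32303D64.
Stored little-endian, the bytes at ascending addresses are 64 3D 30 32 4F AD 2C 6E.
Read back as big-endian, the last byte is least significant, giving 0x643D30324FAD2C6E.

0x643D30324FAD2C6E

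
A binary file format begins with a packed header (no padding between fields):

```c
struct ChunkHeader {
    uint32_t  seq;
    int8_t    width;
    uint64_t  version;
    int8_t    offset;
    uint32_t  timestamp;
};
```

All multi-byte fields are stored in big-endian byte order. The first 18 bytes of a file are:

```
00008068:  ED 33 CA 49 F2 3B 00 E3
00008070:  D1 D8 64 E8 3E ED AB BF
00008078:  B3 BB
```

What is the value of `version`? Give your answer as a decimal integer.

`version` follows `seq` (4 B), `width` (1 B), so it starts at offset 4 + 1 = 5 and occupies 8 bytes.
Bytes at offsets 5..12: 3B 00 E3 D1 D8 64 E8 3E.
Big-endian stores the most-significant byte at the lowest address.
The bytes are already most-significant first: 0x3B00E3D1D864E83E.
0x3B00E3D1D864E83E = 4251648538655909950.

4251648538655909950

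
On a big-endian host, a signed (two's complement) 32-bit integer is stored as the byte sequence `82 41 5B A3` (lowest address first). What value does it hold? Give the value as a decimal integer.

-2109645917

In big-endian order the high byte comes first in memory.
The bytes are already most-significant first: 0x82415BA3.
Top bit is set, so as a signed 32-bit value this is 0x82415BA3 − 2^32 = -2109645917.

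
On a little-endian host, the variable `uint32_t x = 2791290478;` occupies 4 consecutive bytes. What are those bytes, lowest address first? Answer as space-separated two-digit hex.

6E B6 5F A6

2791290478 in hexadecimal, padded to 32 bits, is 0xA65FB66E.
Split into bytes (most-significant first): A6 5F B6 6E.
Little-endian stores the least-significant byte at the lowest address.
So at ascending addresses the bytes are 6E B6 5F A6.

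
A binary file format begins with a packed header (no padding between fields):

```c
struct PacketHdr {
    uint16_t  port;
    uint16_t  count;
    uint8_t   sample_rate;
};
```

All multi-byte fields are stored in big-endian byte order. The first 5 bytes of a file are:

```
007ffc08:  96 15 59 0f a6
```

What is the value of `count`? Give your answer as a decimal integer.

22799

`count` follows `port` (2 bytes), so it starts at byte offset 2 and occupies 2 bytes.
Bytes at offsets 2..3: 59 0F.
In big-endian order the high byte comes first in memory.
The bytes are already most-significant first: 0x590F.
0x590F = 22799.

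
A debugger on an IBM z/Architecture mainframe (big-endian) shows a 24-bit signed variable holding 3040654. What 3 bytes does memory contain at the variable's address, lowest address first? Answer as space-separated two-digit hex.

2E 65 8E

3040654 in hexadecimal, padded to 24 bits, is 0x2E658E.
Split into bytes (most-significant first): 2E 65 8E.
In big-endian order the high byte comes first in memory.
So the memory order matches the most-significant-first order: 2E 65 8E.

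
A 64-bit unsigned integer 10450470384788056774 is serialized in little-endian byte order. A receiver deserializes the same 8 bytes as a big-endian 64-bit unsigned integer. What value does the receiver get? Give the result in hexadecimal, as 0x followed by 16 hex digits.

0xC62A082D72870791

10450470384788056774 in 64-bit hexadecimal is 0x910787722D082AC6.
Stored little-endian, the bytes at ascending addresses are C6 2A 08 2D 72 87 07 91.
Read back as big-endian, the last byte is least significant, giving 0xC62A082D72870791.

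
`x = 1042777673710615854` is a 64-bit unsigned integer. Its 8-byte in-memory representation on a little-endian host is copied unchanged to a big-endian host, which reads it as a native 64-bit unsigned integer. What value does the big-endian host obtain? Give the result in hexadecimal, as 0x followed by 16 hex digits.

0x2EBD3AF5C4B0780E

1042777673710615854 in 64-bit hexadecimal is 0x0E78B0C4F53ABD2E.
Stored little-endian, the bytes at ascending addresses are 2E BD 3A F5 C4 B0 78 0E.
Read back as big-endian, the last byte is least significant, giving 0x2EBD3AF5C4B0780E.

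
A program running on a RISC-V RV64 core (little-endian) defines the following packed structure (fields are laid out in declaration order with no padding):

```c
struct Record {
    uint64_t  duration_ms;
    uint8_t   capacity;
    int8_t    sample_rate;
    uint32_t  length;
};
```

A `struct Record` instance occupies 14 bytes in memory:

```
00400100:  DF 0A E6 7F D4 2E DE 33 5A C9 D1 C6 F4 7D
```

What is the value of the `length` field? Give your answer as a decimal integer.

`length` follows `duration_ms` (8 B), `capacity` (1 B), `sample_rate` (1 B), so it starts at offset 8 + 1 + 1 = 10 and occupies 4 bytes.
Bytes at offsets 10..13: D1 C6 F4 7D.
Little-endian stores the least-significant byte at the lowest address.
Reassemble most-significant byte first: 7D F4 C6 D1 → 0x7DF4C6D1.
0x7DF4C6D1 = 2113193681.

2113193681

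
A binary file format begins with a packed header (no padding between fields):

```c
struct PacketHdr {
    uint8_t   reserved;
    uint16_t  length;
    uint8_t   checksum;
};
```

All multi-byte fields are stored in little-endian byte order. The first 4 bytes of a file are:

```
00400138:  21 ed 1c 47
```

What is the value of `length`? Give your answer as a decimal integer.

`length` follows `reserved` (1 byte), so it starts at byte offset 1 and occupies 2 bytes.
Bytes at offsets 1..2: ED 1C.
In little-endian order the low byte comes first in memory.
Reassemble most-significant byte first: 1C ED → 0x1CED.
0x1CED = 7405.

7405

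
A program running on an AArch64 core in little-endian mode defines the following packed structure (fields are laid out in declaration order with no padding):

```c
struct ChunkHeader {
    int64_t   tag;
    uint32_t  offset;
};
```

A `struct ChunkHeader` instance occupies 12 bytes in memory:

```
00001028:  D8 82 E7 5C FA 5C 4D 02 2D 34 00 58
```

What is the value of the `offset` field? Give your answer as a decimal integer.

1476408365

`offset` follows `tag` (8 bytes), so it starts at byte offset 8 and occupies 4 bytes.
Bytes at offsets 8..11: 2D 34 00 58.
Little-endian stores the least-significant byte at the lowest address.
Reassemble most-significant byte first: 58 00 34 2D → 0x5800342D.
0x5800342D = 1476408365.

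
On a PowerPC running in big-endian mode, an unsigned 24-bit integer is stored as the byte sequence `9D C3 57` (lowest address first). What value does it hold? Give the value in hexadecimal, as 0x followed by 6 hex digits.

0x9DC357

In big-endian order the high byte comes first in memory.
The bytes are already most-significant first: 0x9DC357.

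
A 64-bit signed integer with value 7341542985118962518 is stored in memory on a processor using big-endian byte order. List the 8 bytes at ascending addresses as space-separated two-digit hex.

7341542985118962518 in hexadecimal, padded to 64 bits, is 0x65E26672A346D356.
Split into bytes (most-significant first): 65 E2 66 72 A3 46 D3 56.
Big-endian stores the most-significant byte at the lowest address.
So the memory order matches the most-significant-first order: 65 E2 66 72 A3 46 D3 56.

65 E2 66 72 A3 46 D3 56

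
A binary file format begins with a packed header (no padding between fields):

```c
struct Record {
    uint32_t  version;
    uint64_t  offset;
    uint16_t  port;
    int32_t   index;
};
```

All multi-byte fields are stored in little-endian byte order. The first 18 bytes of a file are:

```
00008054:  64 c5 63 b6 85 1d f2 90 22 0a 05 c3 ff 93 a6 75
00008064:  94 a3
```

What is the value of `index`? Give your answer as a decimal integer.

-1550551642

`index` follows `version` (4 B), `offset` (8 B), `port` (2 B), so it starts at offset 4 + 8 + 2 = 14 and occupies 4 bytes.
Bytes at offsets 14..17: A6 75 94 A3.
In little-endian order the low byte comes first in memory.
Reassemble most-significant byte first: A3 94 75 A6 → 0xA39475A6.
Top bit is set, so as a signed 32-bit value this is 0xA39475A6 − 2^32 = -1550551642.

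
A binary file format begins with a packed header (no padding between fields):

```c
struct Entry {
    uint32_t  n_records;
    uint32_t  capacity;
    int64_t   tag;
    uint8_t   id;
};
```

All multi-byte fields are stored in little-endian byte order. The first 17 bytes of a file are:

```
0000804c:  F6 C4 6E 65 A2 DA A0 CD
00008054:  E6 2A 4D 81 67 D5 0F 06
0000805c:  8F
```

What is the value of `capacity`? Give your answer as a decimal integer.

`capacity` follows `n_records` (4 bytes), so it starts at byte offset 4 and occupies 4 bytes.
Bytes at offsets 4..7: A2 DA A0 CD.
Little-endian stores the least-significant byte at the lowest address.
Reassemble most-significant byte first: CD A0 DA A2 → 0xCDA0DAA2.
0xCDA0DAA2 = 3449871010.

3449871010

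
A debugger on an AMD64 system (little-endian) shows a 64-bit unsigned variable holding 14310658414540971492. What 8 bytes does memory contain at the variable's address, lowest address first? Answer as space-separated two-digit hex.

14310658414540971492 in hexadecimal, padded to 64 bits, is 0xC699AC01C4AB5DE4.
Split into bytes (most-significant first): C6 99 AC 01 C4 AB 5D E4.
In little-endian order the low byte comes first in memory.
So at ascending addresses the bytes are E4 5D AB C4 01 AC 99 C6.

E4 5D AB C4 01 AC 99 C6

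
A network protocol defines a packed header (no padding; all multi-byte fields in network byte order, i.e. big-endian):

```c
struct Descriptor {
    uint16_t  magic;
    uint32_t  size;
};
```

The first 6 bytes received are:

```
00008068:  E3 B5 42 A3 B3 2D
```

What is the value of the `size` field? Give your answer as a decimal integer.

1118024493

`size` follows `magic` (2 bytes), so it starts at byte offset 2 and occupies 4 bytes.
Bytes at offsets 2..5: 42 A3 B3 2D.
In big-endian order the high byte comes first in memory.
The bytes are already most-significant first: 0x42A3B32D.
0x42A3B32D = 1118024493.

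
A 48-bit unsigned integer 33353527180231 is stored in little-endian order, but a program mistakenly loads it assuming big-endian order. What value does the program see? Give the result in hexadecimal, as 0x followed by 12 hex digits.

0xC7BB23B9551E

33353527180231 in 48-bit hexadecimal is 0x1E55B923BBC7.
Stored little-endian, the bytes at ascending addresses are C7 BB 23 B9 55 1E.
Read back as big-endian, the last byte is least significant, giving 0xC7BB23B9551E.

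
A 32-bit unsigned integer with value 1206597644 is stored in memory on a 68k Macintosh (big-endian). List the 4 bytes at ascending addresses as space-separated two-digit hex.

1206597644 in hexadecimal, padded to 32 bits, is 0x47EB380C.
Split into bytes (most-significant first): 47 EB 38 0C.
Big-endian: lowest address holds the most-significant byte.
So the memory order matches the most-significant-first order: 47 EB 38 0C.

47 EB 38 0C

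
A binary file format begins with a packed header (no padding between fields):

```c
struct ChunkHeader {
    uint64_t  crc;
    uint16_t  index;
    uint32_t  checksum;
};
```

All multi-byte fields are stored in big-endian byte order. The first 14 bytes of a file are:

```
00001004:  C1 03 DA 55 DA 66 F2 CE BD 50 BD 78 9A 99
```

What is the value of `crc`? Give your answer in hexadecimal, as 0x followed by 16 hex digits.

`crc` is the first field, at byte offset 0, occupying 8 bytes.
Bytes at offsets 0..7: C1 03 DA 55 DA 66 F2 CE.
Big-endian: lowest address holds the most-significant byte.
The bytes are already most-significant first: 0xC103DA55DA66F2CE.

0xC103DA55DA66F2CE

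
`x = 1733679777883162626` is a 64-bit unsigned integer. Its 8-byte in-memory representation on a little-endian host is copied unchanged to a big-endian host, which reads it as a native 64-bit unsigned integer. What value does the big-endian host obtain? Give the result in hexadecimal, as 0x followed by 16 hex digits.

1733679777883162626 in 64-bit hexadecimal is 0x180F449293010802.
Stored little-endian, the bytes at ascending addresses are 02 08 01 93 92 44 0F 18.
Read back as big-endian, the last byte is least significant, giving 0x0208019392440F18.

0x0208019392440F18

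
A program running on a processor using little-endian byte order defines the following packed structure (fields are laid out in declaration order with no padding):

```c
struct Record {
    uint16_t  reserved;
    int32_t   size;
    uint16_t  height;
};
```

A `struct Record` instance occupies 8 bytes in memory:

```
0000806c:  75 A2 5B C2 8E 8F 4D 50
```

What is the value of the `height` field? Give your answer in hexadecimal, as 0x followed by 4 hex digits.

0x504D

`height` follows `reserved` (2 B), `size` (4 B), so it starts at offset 2 + 4 = 6 and occupies 2 bytes.
Bytes at offsets 6..7: 4D 50.
Little-endian: lowest address holds the least-significant byte.
Reassemble most-significant byte first: 50 4D → 0x504D.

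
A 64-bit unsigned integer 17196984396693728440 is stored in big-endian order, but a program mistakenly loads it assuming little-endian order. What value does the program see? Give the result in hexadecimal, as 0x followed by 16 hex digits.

17196984396693728440 in 64-bit hexadecimal is 0xEEA7F631FCDD6CB8.
Stored big-endian, the bytes at ascending addresses are EE A7 F6 31 FC DD 6C B8.
Read back as little-endian, the first byte is least significant, giving 0xB86CDDFC31F6A7EE.

0xB86CDDFC31F6A7EE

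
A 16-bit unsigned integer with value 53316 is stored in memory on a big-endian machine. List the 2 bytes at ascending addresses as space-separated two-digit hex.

D0 44

53316 in hexadecimal, padded to 16 bits, is 0xD044.
Split into bytes (most-significant first): D0 44.
In big-endian order the high byte comes first in memory.
So the memory order matches the most-significant-first order: D0 44.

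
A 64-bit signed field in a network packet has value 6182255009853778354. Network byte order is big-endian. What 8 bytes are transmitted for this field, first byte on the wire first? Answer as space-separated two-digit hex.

55 CB C8 2D 2D 36 A9 B2

6182255009853778354 in hexadecimal, padded to 64 bits, is 0x55CBC82D2D36A9B2.
Split into bytes (most-significant first): 55 CB C8 2D 2D 36 A9 B2.
In big-endian order the high byte comes first in memory.
So the memory order matches the most-significant-first order: 55 CB C8 2D 2D 36 A9 B2.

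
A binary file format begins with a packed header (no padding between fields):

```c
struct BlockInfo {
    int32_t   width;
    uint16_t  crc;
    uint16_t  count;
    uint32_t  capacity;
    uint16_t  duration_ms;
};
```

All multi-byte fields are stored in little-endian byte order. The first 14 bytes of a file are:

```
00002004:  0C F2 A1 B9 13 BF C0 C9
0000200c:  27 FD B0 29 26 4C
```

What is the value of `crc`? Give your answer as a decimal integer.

`crc` follows `width` (4 bytes), so it starts at byte offset 4 and occupies 2 bytes.
Bytes at offsets 4..5: 13 BF.
In little-endian order the low byte comes first in memory.
Reassemble most-significant byte first: BF 13 → 0xBF13.
0xBF13 = 48915.

48915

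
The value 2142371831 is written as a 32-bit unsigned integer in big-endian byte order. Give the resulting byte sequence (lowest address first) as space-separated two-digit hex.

2142371831 in hexadecimal, padded to 32 bits, is 0x7FB1FFF7.
Split into bytes (most-significant first): 7F B1 FF F7.
Big-endian: lowest address holds the most-significant byte.
So the memory order matches the most-significant-first order: 7F B1 FF F7.

7F B1 FF F7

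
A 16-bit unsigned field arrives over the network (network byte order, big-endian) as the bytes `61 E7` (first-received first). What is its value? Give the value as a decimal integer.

In big-endian order the high byte comes first in memory.
The bytes are already most-significant first: 0x61E7.
0x61E7 = 25063.

25063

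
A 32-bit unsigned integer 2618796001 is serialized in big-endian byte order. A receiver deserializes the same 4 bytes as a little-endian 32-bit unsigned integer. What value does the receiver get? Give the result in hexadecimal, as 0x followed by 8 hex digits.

0xE1A7179C

2618796001 in 32-bit hexadecimal is 0x9C17A7E1.
Stored big-endian, the bytes at ascending addresses are 9C 17 A7 E1.
Read back as little-endian, the first byte is least significant, giving 0xE1A7179C.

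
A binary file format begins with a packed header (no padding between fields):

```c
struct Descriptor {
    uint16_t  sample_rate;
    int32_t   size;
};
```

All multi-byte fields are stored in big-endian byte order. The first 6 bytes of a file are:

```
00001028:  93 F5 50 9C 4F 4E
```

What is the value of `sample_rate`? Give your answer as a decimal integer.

`sample_rate` is the first field, at byte offset 0, occupying 2 bytes.
Bytes at offsets 0..1: 93 F5.
Big-endian: lowest address holds the most-significant byte.
The bytes are already most-significant first: 0x93F5.
0x93F5 = 37877.

37877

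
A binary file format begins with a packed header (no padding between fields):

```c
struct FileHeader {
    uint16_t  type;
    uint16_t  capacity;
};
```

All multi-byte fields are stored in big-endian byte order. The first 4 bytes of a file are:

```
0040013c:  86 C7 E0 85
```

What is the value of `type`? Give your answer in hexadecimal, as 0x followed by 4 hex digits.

0x86C7

`type` is the first field, at byte offset 0, occupying 2 bytes.
Bytes at offsets 0..1: 86 C7.
Big-endian: lowest address holds the most-significant byte.
The bytes are already most-significant first: 0x86C7.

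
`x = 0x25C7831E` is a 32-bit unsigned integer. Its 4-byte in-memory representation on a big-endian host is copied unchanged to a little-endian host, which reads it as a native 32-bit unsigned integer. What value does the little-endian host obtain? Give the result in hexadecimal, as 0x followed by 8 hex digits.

0x1E83C725

Stored big-endian, the bytes at ascending addresses are 25 C7 83 1E.
Read back as little-endian, the first byte is least significant, giving 0x1E83C725.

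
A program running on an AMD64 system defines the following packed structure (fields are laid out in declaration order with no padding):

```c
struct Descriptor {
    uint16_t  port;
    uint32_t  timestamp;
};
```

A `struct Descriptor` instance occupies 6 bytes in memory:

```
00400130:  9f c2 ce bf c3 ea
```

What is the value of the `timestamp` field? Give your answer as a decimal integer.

`timestamp` follows `port` (2 bytes), so it starts at byte offset 2 and occupies 4 bytes.
Bytes at offsets 2..5: CE BF C3 EA.
Little-endian stores the least-significant byte at the lowest address.
Reassemble most-significant byte first: EA C3 BF CE → 0xEAC3BFCE.
0xEAC3BFCE = 3938697166.

3938697166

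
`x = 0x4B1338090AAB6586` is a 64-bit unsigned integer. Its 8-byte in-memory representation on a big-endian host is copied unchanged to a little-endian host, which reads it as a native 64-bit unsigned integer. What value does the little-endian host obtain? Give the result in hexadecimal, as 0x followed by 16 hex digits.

0x8665AB0A0938134B

Stored big-endian, the bytes at ascending addresses are 4B 13 38 09 0A AB 65 86.
Read back as little-endian, the first byte is least significant, giving 0x8665AB0A0938134B.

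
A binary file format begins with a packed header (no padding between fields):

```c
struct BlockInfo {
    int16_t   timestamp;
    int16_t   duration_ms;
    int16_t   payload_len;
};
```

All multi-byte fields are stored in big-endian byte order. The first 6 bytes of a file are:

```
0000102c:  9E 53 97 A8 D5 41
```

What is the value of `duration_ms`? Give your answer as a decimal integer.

`duration_ms` follows `timestamp` (2 bytes), so it starts at byte offset 2 and occupies 2 bytes.
Bytes at offsets 2..3: 97 A8.
Big-endian stores the most-significant byte at the lowest address.
The bytes are already most-significant first: 0x97A8.
Top bit is set, so as a signed 16-bit value this is 0x97A8 − 2^16 = -26712.

-26712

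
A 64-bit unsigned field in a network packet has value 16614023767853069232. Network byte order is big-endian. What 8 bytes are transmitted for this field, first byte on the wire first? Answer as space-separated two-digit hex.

16614023767853069232 in hexadecimal, padded to 64 bits, is 0xE690DE978CC773B0.
Split into bytes (most-significant first): E6 90 DE 97 8C C7 73 B0.
Big-endian: lowest address holds the most-significant byte.
So the memory order matches the most-significant-first order: E6 90 DE 97 8C C7 73 B0.

E6 90 DE 97 8C C7 73 B0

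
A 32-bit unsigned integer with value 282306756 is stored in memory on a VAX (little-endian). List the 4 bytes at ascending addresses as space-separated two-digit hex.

C4 A8 D3 10

282306756 in hexadecimal, padded to 32 bits, is 0x10D3A8C4.
Split into bytes (most-significant first): 10 D3 A8 C4.
In little-endian order the low byte comes first in memory.
So at ascending addresses the bytes are C4 A8 D3 10.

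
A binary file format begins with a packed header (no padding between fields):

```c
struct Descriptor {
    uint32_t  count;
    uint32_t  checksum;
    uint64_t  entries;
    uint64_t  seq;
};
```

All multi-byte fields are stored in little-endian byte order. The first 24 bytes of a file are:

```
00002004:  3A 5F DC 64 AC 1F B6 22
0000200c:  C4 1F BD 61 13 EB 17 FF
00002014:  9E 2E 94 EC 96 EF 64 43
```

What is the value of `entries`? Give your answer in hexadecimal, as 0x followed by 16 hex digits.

0xFF17EB1361BD1FC4

`entries` follows `count` (4 B), `checksum` (4 B), so it starts at offset 4 + 4 = 8 and occupies 8 bytes.
Bytes at offsets 8..15: C4 1F BD 61 13 EB 17 FF.
Little-endian: lowest address holds the least-significant byte.
Reassemble most-significant byte first: FF 17 EB 13 61 BD 1F C4 → 0xFF17EB1361BD1FC4.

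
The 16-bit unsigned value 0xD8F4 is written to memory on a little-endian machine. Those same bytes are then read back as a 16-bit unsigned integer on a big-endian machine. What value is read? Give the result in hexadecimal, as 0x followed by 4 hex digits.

0xF4D8

Stored little-endian, the bytes at ascending addresses are F4 D8.
Read back as big-endian, the last byte is least significant, giving 0xF4D8.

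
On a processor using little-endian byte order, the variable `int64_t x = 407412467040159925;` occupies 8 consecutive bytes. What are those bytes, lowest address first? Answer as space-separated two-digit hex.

B5 88 FE EE 7A 6B A7 05

407412467040159925 in hexadecimal, padded to 64 bits, is 0x05A76B7AEEFE88B5.
Split into bytes (most-significant first): 05 A7 6B 7A EE FE 88 B5.
In little-endian order the low byte comes first in memory.
So at ascending addresses the bytes are B5 88 FE EE 7A 6B A7 05.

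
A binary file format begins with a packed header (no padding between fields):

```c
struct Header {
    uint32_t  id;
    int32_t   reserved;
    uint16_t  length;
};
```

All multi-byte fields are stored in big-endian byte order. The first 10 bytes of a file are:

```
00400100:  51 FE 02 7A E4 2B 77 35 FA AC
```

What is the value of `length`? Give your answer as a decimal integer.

`length` follows `id` (4 B), `reserved` (4 B), so it starts at offset 4 + 4 = 8 and occupies 2 bytes.
Bytes at offsets 8..9: FA AC.
In big-endian order the high byte comes first in memory.
The bytes are already most-significant first: 0xFAAC.
0xFAAC = 64172.

64172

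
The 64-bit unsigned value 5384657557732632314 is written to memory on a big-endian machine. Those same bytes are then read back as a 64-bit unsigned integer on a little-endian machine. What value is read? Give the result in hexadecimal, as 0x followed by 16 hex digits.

0xFAA6C6058525BA4A

5384657557732632314 in 64-bit hexadecimal is 0x4ABA258505C6A6FA.
Stored big-endian, the bytes at ascending addresses are 4A BA 25 85 05 C6 A6 FA.
Read back as little-endian, the first byte is least significant, giving 0xFAA6C6058525BA4A.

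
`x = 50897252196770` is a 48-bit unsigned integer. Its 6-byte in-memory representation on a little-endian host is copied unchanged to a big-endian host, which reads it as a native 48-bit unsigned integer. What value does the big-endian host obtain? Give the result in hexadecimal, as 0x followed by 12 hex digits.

50897252196770 in 48-bit hexadecimal is 0x2E4A70A321A2.
Stored little-endian, the bytes at ascending addresses are A2 21 A3 70 4A 2E.
Read back as big-endian, the last byte is least significant, giving 0xA221A3704A2E.

0xA221A3704A2E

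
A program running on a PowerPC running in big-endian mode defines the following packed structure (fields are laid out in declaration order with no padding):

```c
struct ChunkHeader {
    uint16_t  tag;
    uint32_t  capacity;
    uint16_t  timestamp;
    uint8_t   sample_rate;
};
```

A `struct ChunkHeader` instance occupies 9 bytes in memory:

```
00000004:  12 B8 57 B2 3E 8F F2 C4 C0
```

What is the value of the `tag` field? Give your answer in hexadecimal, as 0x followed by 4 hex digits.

0x12B8

`tag` is the first field, at byte offset 0, occupying 2 bytes.
Bytes at offsets 0..1: 12 B8.
In big-endian order the high byte comes first in memory.
The bytes are already most-significant first: 0x12B8.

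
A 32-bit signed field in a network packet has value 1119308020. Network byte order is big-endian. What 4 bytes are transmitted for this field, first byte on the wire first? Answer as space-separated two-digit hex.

42 B7 48 F4

1119308020 in hexadecimal, padded to 32 bits, is 0x42B748F4.
Split into bytes (most-significant first): 42 B7 48 F4.
Big-endian stores the most-significant byte at the lowest address.
So the memory order matches the most-significant-first order: 42 B7 48 F4.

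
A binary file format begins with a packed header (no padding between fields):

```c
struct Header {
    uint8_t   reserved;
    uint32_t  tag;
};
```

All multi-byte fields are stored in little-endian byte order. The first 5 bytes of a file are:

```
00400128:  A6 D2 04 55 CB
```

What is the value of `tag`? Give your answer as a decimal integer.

3411346642

`tag` follows `reserved` (1 byte), so it starts at byte offset 1 and occupies 4 bytes.
Bytes at offsets 1..4: D2 04 55 CB.
Little-endian: lowest address holds the least-significant byte.
Reassemble most-significant byte first: CB 55 04 D2 → 0xCB5504D2.
0xCB5504D2 = 3411346642.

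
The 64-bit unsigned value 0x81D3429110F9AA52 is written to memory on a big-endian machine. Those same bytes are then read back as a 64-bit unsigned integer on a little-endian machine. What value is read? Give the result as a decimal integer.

Stored big-endian, the bytes at ascending addresses are 81 D3 42 91 10 F9 AA 52.
Read back as little-endian, the first byte is least significant, giving 0x52AAF9109142D381.
0x52AAF9109142D381 = 5956847306702771073.

5956847306702771073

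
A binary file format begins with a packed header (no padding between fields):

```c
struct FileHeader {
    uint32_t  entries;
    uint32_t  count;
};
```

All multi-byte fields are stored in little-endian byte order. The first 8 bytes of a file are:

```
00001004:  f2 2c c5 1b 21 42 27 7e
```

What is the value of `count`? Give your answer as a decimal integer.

2116502049

`count` follows `entries` (4 bytes), so it starts at byte offset 4 and occupies 4 bytes.
Bytes at offsets 4..7: 21 42 27 7E.
Little-endian: lowest address holds the least-significant byte.
Reassemble most-significant byte first: 7E 27 42 21 → 0x7E274221.
0x7E274221 = 2116502049.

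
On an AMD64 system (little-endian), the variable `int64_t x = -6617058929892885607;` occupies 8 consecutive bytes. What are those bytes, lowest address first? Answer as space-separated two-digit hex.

99 7B E8 41 F6 7B 2B A4

Two's complement of -6617058929892885607 in 64 bits: 6617058929892885607 = 0x5BD48409BE178467; invert → 0xA42B7BF641E87B98; add 1 → 0xA42B7BF641E87B99.
Split into bytes (most-significant first): A4 2B 7B F6 41 E8 7B 99.
In little-endian order the low byte comes first in memory.
So at ascending addresses the bytes are 99 7B E8 41 F6 7B 2B A4.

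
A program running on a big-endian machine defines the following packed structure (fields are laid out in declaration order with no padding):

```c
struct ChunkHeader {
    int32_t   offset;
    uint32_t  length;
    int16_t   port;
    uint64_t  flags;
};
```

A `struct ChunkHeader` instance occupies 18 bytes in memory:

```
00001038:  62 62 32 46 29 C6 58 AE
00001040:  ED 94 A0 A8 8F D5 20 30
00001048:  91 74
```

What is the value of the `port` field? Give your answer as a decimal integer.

`port` follows `offset` (4 B), `length` (4 B), so it starts at offset 4 + 4 = 8 and occupies 2 bytes.
Bytes at offsets 8..9: ED 94.
Big-endian stores the most-significant byte at the lowest address.
The bytes are already most-significant first: 0xED94.
Top bit is set, so as a signed 16-bit value this is 0xED94 − 2^16 = -4716.

-4716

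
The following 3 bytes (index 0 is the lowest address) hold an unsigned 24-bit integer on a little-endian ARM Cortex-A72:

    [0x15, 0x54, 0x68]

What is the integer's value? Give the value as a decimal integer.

In little-endian order the low byte comes first in memory.
Reassemble most-significant byte first: 68 54 15 → 0x685415.
0x685415 = 6837269.

6837269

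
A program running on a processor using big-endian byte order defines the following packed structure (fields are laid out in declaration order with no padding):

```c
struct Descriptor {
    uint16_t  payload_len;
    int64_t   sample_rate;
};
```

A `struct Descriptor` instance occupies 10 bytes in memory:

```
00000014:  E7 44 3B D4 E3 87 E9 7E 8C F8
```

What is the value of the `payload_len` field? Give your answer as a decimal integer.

`payload_len` is the first field, at byte offset 0, occupying 2 bytes.
Bytes at offsets 0..1: E7 44.
Big-endian stores the most-significant byte at the lowest address.
The bytes are already most-significant first: 0xE744.
0xE744 = 59204.

59204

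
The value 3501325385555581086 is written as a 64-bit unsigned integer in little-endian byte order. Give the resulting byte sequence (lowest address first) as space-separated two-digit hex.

3501325385555581086 in hexadecimal, padded to 64 bits, is 0x309734E32919189E.
Split into bytes (most-significant first): 30 97 34 E3 29 19 18 9E.
In little-endian order the low byte comes first in memory.
So at ascending addresses the bytes are 9E 18 19 29 E3 34 97 30.

9E 18 19 29 E3 34 97 30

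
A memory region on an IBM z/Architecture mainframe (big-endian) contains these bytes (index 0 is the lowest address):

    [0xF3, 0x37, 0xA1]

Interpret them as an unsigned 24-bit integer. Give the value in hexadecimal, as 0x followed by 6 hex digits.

Big-endian: lowest address holds the most-significant byte.
The bytes are already most-significant first: 0xF337A1.

0xF337A1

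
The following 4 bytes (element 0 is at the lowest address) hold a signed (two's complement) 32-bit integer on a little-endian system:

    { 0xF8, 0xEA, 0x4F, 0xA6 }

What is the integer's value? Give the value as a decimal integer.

-1504711944

In little-endian order the low byte comes first in memory.
Reassemble most-significant byte first: A6 4F EA F8 → 0xA64FEAF8.
Top bit is set, so as a signed 32-bit value this is 0xA64FEAF8 − 2^32 = -1504711944.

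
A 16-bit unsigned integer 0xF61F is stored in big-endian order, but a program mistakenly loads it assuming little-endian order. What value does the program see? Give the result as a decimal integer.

8182

Stored big-endian, the bytes at ascending addresses are F6 1F.
Read back as little-endian, the first byte is least significant, giving 0x1FF6.
0x1FF6 = 8182.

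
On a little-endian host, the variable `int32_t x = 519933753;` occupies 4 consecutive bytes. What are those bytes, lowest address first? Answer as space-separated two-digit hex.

519933753 in hexadecimal, padded to 32 bits, is 0x1EFD8F39.
Split into bytes (most-significant first): 1E FD 8F 39.
Little-endian: lowest address holds the least-significant byte.
So at ascending addresses the bytes are 39 8F FD 1E.

39 8F FD 1E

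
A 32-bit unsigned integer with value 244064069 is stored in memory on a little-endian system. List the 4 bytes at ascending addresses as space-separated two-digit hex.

45 1F 8C 0E

244064069 in hexadecimal, padded to 32 bits, is 0x0E8C1F45.
Split into bytes (most-significant first): 0E 8C 1F 45.
Little-endian: lowest address holds the least-significant byte.
So at ascending addresses the bytes are 45 1F 8C 0E.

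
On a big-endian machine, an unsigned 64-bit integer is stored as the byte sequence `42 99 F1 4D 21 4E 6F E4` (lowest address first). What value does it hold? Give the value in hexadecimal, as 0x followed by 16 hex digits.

0x4299F14D214E6FE4

Big-endian stores the most-significant byte at the lowest address.
The bytes are already most-significant first: 0x4299F14D214E6FE4.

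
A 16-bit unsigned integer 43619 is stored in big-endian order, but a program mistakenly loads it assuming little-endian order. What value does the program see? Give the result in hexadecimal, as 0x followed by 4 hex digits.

43619 in 16-bit hexadecimal is 0xAA63.
Stored big-endian, the bytes at ascending addresses are AA 63.
Read back as little-endian, the first byte is least significant, giving 0x63AA.

0x63AA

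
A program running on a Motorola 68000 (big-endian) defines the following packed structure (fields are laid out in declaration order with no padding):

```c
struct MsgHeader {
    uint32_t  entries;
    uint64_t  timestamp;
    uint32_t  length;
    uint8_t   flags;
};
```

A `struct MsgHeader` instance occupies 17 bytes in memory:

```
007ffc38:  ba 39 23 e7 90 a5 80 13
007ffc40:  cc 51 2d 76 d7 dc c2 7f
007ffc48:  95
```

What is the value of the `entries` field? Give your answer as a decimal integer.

`entries` is the first field, at byte offset 0, occupying 4 bytes.
Bytes at offsets 0..3: BA 39 23 E7.
Big-endian stores the most-significant byte at the lowest address.
The bytes are already most-significant first: 0xBA3923E7.
0xBA3923E7 = 3124306919.

3124306919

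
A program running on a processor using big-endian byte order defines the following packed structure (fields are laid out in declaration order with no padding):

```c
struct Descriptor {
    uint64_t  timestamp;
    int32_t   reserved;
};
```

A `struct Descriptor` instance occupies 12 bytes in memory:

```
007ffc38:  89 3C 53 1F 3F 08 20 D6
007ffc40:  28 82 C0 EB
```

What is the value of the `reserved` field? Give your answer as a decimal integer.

679657707

`reserved` follows `timestamp` (8 bytes), so it starts at byte offset 8 and occupies 4 bytes.
Bytes at offsets 8..11: 28 82 C0 EB.
Big-endian stores the most-significant byte at the lowest address.
The bytes are already most-significant first: 0x2882C0EB.
0x2882C0EB = 679657707.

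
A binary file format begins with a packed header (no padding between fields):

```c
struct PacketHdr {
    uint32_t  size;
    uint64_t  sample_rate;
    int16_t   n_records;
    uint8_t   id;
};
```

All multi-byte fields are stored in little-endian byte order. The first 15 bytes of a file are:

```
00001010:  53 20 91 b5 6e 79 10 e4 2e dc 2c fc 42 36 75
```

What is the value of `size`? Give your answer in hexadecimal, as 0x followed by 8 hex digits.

0xB5912053

`size` is the first field, at byte offset 0, occupying 4 bytes.
Bytes at offsets 0..3: 53 20 91 B5.
In little-endian order the low byte comes first in memory.
Reassemble most-significant byte first: B5 91 20 53 → 0xB5912053.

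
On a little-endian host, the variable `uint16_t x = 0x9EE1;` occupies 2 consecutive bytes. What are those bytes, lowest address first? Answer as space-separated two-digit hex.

Split into bytes (most-significant first): 9E E1.
In little-endian order the low byte comes first in memory.
So at ascending addresses the bytes are E1 9E.

E1 9E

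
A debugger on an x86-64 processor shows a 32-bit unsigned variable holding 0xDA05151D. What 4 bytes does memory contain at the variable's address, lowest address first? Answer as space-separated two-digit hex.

Split into bytes (most-significant first): DA 05 15 1D.
Little-endian: lowest address holds the least-significant byte.
So at ascending addresses the bytes are 1D 15 05 DA.

1D 15 05 DA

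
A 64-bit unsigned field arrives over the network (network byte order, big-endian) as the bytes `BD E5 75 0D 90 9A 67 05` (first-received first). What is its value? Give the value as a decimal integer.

13683471743956182789

In big-endian order the high byte comes first in memory.
The bytes are already most-significant first: 0xBDE5750D909A6705.
0xBDE5750D909A6705 = 13683471743956182789.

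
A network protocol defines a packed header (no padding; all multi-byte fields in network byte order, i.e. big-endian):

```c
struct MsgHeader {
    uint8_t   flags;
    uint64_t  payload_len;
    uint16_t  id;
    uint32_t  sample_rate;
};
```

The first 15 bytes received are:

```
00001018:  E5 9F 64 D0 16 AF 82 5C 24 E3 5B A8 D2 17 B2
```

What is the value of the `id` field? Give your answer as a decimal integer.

`id` follows `flags` (1 B), `payload_len` (8 B), so it starts at offset 1 + 8 = 9 and occupies 2 bytes.
Bytes at offsets 9..10: E3 5B.
Big-endian stores the most-significant byte at the lowest address.
The bytes are already most-significant first: 0xE35B.
0xE35B = 58203.

58203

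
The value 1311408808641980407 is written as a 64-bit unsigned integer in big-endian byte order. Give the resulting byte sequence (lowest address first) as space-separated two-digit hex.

12 33 0F 5D 02 6C 67 F7

1311408808641980407 in hexadecimal, padded to 64 bits, is 0x12330F5D026C67F7.
Split into bytes (most-significant first): 12 33 0F 5D 02 6C 67 F7.
Big-endian stores the most-significant byte at the lowest address.
So the memory order matches the most-significant-first order: 12 33 0F 5D 02 6C 67 F7.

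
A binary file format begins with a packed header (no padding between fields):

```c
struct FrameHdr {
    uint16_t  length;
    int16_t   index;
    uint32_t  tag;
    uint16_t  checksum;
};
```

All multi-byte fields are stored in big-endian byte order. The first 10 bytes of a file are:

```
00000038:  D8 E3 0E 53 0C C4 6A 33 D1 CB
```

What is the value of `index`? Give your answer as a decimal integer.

`index` follows `length` (2 bytes), so it starts at byte offset 2 and occupies 2 bytes.
Bytes at offsets 2..3: 0E 53.
Big-endian stores the most-significant byte at the lowest address.
The bytes are already most-significant first: 0x0E53.
0x0E53 = 3667.

3667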